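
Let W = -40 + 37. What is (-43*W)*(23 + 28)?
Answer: 6579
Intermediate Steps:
W = -3
(-43*W)*(23 + 28) = (-43*(-3))*(23 + 28) = 129*51 = 6579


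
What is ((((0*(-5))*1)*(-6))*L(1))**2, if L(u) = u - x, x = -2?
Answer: 0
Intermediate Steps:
L(u) = 2 + u (L(u) = u - 1*(-2) = u + 2 = 2 + u)
((((0*(-5))*1)*(-6))*L(1))**2 = ((((0*(-5))*1)*(-6))*(2 + 1))**2 = (((0*1)*(-6))*3)**2 = ((0*(-6))*3)**2 = (0*3)**2 = 0**2 = 0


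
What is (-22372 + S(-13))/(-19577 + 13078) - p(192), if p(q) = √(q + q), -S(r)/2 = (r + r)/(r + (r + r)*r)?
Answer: 559296/162475 - 8*√6 ≈ -16.154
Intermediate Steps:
S(r) = -4*r/(r + 2*r²) (S(r) = -2*(r + r)/(r + (r + r)*r) = -2*2*r/(r + (2*r)*r) = -2*2*r/(r + 2*r²) = -4*r/(r + 2*r²))
p(q) = √2*√q (p(q) = √(2*q) = √2*√q)
(-22372 + S(-13))/(-19577 + 13078) - p(192) = (-22372 - 4/(1 + 2*(-13)))/(-19577 + 13078) - √2*√192 = (-22372 - 4/(1 - 26))/(-6499) - √2*8*√3 = (-22372 - 4/(-25))*(-1/6499) - 8*√6 = (-22372 - 4*(-1/25))*(-1/6499) - 8*√6 = (-22372 + 4/25)*(-1/6499) - 8*√6 = -559296/25*(-1/6499) - 8*√6 = 559296/162475 - 8*√6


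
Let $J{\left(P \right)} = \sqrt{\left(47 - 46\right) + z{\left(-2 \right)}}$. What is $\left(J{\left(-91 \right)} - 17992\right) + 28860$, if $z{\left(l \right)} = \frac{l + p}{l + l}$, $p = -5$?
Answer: $10868 + \frac{\sqrt{11}}{2} \approx 10870.0$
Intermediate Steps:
$z{\left(l \right)} = \frac{-5 + l}{2 l}$ ($z{\left(l \right)} = \frac{l - 5}{l + l} = \frac{-5 + l}{2 l}$)
$J{\left(P \right)} = \frac{\sqrt{11}}{2}$ ($J{\left(P \right)} = \sqrt{\left(47 - 46\right) + \frac{-5 - 2}{2 \left(-2\right)}} = \sqrt{1 + \frac{1}{2} \left(- \frac{1}{2}\right) \left(-7\right)} = \sqrt{1 + \frac{7}{4}} = \sqrt{\frac{11}{4}} = \frac{\sqrt{11}}{2}$)
$\left(J{\left(-91 \right)} - 17992\right) + 28860 = \left(\frac{\sqrt{11}}{2} - 17992\right) + 28860 = \left(-17992 + \frac{\sqrt{11}}{2}\right) + 28860 = 10868 + \frac{\sqrt{11}}{2}$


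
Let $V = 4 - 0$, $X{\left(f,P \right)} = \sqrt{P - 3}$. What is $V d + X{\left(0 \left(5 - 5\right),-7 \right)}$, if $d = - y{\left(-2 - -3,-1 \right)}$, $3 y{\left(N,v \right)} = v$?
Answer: $\frac{4}{3} + i \sqrt{10} \approx 1.3333 + 3.1623 i$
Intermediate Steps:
$y{\left(N,v \right)} = \frac{v}{3}$
$X{\left(f,P \right)} = \sqrt{-3 + P}$
$d = \frac{1}{3}$ ($d = - \frac{-1}{3} = \left(-1\right) \left(- \frac{1}{3}\right) = \frac{1}{3} \approx 0.33333$)
$V = 4$ ($V = 4 + 0 = 4$)
$V d + X{\left(0 \left(5 - 5\right),-7 \right)} = 4 \cdot \frac{1}{3} + \sqrt{-3 - 7} = \frac{4}{3} + \sqrt{-10} = \frac{4}{3} + i \sqrt{10}$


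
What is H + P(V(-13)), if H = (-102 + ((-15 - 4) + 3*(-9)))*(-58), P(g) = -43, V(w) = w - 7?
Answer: 8541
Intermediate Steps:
V(w) = -7 + w
H = 8584 (H = (-102 + (-19 - 27))*(-58) = (-102 - 46)*(-58) = -148*(-58) = 8584)
H + P(V(-13)) = 8584 - 43 = 8541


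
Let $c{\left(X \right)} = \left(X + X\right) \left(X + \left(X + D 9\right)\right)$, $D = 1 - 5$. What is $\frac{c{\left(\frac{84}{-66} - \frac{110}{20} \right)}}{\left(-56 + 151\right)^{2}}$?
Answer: $\frac{16241}{218405} \approx 0.074362$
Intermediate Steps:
$D = -4$ ($D = 1 - 5 = -4$)
$c{\left(X \right)} = 2 X \left(-36 + 2 X\right)$ ($c{\left(X \right)} = \left(X + X\right) \left(X + \left(X - 36\right)\right) = 2 X \left(X + \left(X - 36\right)\right) = 2 X \left(X + \left(-36 + X\right)\right) = 2 X \left(-36 + 2 X\right)$)
$\frac{c{\left(\frac{84}{-66} - \frac{110}{20} \right)}}{\left(-56 + 151\right)^{2}} = \frac{4 \left(\frac{84}{-66} - \frac{110}{20}\right) \left(-18 + \left(\frac{84}{-66} - \frac{110}{20}\right)\right)}{\left(-56 + 151\right)^{2}} = \frac{4 \left(84 \left(- \frac{1}{66}\right) - \frac{11}{2}\right) \left(-18 + \left(84 \left(- \frac{1}{66}\right) - \frac{11}{2}\right)\right)}{95^{2}} = \frac{4 \left(- \frac{14}{11} - \frac{11}{2}\right) \left(-18 - \frac{149}{22}\right)}{9025} = 4 \left(- \frac{149}{22}\right) \left(-18 - \frac{149}{22}\right) \frac{1}{9025} = 4 \left(- \frac{149}{22}\right) \left(- \frac{545}{22}\right) \frac{1}{9025} = \frac{81205}{121} \cdot \frac{1}{9025} = \frac{16241}{218405}$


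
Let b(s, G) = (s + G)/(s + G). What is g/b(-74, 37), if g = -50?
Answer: -50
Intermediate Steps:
b(s, G) = 1 (b(s, G) = (G + s)/(G + s) = 1)
g/b(-74, 37) = -50/1 = -50*1 = -50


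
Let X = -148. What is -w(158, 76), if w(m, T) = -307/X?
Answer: -307/148 ≈ -2.0743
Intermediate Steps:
w(m, T) = 307/148 (w(m, T) = -307/(-148) = -307*(-1/148) = 307/148)
-w(158, 76) = -1*307/148 = -307/148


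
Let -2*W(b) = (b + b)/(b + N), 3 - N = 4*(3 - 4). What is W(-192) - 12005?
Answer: -2221117/185 ≈ -12006.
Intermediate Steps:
N = 7 (N = 3 - 4*(3 - 4) = 3 - 4*(-1) = 3 - 1*(-4) = 3 + 4 = 7)
W(b) = -b/(7 + b) (W(b) = -(b + b)/(2*(b + 7)) = -2*b/(2*(7 + b)) = -b/(7 + b))
W(-192) - 12005 = -1*(-192)/(7 - 192) - 12005 = -1*(-192)/(-185) - 12005 = -1*(-192)*(-1/185) - 12005 = -192/185 - 12005 = -2221117/185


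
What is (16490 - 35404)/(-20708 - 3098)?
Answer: 9457/11903 ≈ 0.79451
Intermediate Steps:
(16490 - 35404)/(-20708 - 3098) = -18914/(-23806) = -18914*(-1/23806) = 9457/11903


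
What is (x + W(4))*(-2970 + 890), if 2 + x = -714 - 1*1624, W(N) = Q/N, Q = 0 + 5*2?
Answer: 4862000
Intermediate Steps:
Q = 10 (Q = 0 + 10 = 10)
W(N) = 10/N
x = -2340 (x = -2 + (-714 - 1*1624) = -2 + (-714 - 1624) = -2 - 2338 = -2340)
(x + W(4))*(-2970 + 890) = (-2340 + 10/4)*(-2970 + 890) = (-2340 + 10*(¼))*(-2080) = (-2340 + 5/2)*(-2080) = -4675/2*(-2080) = 4862000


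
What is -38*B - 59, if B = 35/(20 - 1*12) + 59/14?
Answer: -10791/28 ≈ -385.39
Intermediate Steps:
B = 481/56 (B = 35/(20 - 12) + 59*(1/14) = 35/8 + 59/14 = 481/56 ≈ 8.5893)
-38*B - 59 = -38*481/56 - 59 = -9139/28 - 59 = -10791/28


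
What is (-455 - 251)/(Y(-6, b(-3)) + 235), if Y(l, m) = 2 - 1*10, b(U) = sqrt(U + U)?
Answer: -706/227 ≈ -3.1101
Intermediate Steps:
b(U) = sqrt(2)*sqrt(U) (b(U) = sqrt(2*U) = sqrt(2)*sqrt(U))
Y(l, m) = -8 (Y(l, m) = 2 - 10 = -8)
(-455 - 251)/(Y(-6, b(-3)) + 235) = (-455 - 251)/(-8 + 235) = -706/227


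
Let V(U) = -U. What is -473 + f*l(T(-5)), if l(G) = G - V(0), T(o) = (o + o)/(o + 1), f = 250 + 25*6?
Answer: 527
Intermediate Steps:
f = 400 (f = 250 + 150 = 400)
T(o) = 2*o/(1 + o) (T(o) = (2*o)/(1 + o) = 2*o/(1 + o))
l(G) = G (l(G) = G - (-1)*0 = G - 1*0 = G + 0 = G)
-473 + f*l(T(-5)) = -473 + 400*(2*(-5)/(1 - 5)) = -473 + 400*(2*(-5)/(-4)) = -473 + 400*(2*(-5)*(-¼)) = -473 + 400*(5/2) = -473 + 1000 = 527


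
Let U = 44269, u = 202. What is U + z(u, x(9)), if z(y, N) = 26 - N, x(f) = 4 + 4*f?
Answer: 44255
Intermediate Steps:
U + z(u, x(9)) = 44269 + (26 - (4 + 4*9)) = 44269 + (26 - (4 + 36)) = 44269 + (26 - 1*40) = 44269 + (26 - 40) = 44269 - 14 = 44255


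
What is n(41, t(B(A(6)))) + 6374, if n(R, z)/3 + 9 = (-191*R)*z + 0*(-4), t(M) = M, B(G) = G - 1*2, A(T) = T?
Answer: -87625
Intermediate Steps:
B(G) = -2 + G (B(G) = G - 2 = -2 + G)
n(R, z) = -27 - 573*R*z (n(R, z) = -27 + 3*((-191*R)*z + 0*(-4)) = -27 + 3*(-191*R*z + 0) = -27 + 3*(-191*R*z) = -27 - 573*R*z)
n(41, t(B(A(6)))) + 6374 = (-27 - 573*41*(-2 + 6)) + 6374 = (-27 - 573*41*4) + 6374 = (-27 - 93972) + 6374 = -93999 + 6374 = -87625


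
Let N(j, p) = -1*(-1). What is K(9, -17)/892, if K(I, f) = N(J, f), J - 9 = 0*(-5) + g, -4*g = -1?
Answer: 1/892 ≈ 0.0011211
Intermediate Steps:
g = ¼ (g = -¼*(-1) = ¼ ≈ 0.25000)
J = 37/4 (J = 9 + (0*(-5) + ¼) = 9 + (0 + ¼) = 9 + ¼ = 37/4 ≈ 9.2500)
N(j, p) = 1
K(I, f) = 1
K(9, -17)/892 = 1/892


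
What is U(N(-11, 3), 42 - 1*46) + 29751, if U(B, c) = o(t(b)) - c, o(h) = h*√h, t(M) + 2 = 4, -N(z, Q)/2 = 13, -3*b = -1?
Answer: 29755 + 2*√2 ≈ 29758.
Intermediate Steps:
b = ⅓ (b = -⅓*(-1) = ⅓ ≈ 0.33333)
N(z, Q) = -26 (N(z, Q) = -2*13 = -26)
t(M) = 2 (t(M) = -2 + 4 = 2)
o(h) = h^(3/2)
U(B, c) = -c + 2*√2 (U(B, c) = 2^(3/2) - c = 2*√2 - c = -c + 2*√2)
U(N(-11, 3), 42 - 1*46) + 29751 = (-(42 - 1*46) + 2*√2) + 29751 = (-(42 - 46) + 2*√2) + 29751 = (-1*(-4) + 2*√2) + 29751 = (4 + 2*√2) + 29751 = 29755 + 2*√2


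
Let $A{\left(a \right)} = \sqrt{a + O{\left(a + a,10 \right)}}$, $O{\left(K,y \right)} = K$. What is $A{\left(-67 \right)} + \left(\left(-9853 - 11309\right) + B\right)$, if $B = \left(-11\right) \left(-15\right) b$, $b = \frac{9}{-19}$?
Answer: $- \frac{403563}{19} + i \sqrt{201} \approx -21240.0 + 14.177 i$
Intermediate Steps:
$A{\left(a \right)} = \sqrt{3} \sqrt{a}$ ($A{\left(a \right)} = \sqrt{a + \left(a + a\right)} = \sqrt{a + 2 a} = \sqrt{3 a} = \sqrt{3} \sqrt{a}$)
$b = - \frac{9}{19}$ ($b = 9 \left(- \frac{1}{19}\right) = - \frac{9}{19} \approx -0.47368$)
$B = - \frac{1485}{19}$ ($B = \left(-11\right) \left(-15\right) \left(- \frac{9}{19}\right) = 165 \left(- \frac{9}{19}\right) = - \frac{1485}{19} \approx -78.158$)
$A{\left(-67 \right)} + \left(\left(-9853 - 11309\right) + B\right) = \sqrt{3} \sqrt{-67} - \frac{403563}{19} = \sqrt{3} i \sqrt{67} - \frac{403563}{19} = i \sqrt{201} - \frac{403563}{19} = - \frac{403563}{19} + i \sqrt{201}$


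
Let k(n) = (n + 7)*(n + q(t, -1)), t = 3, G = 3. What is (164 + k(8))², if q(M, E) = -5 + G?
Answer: 64516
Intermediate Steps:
q(M, E) = -2 (q(M, E) = -5 + 3 = -2)
k(n) = (-2 + n)*(7 + n) (k(n) = (n + 7)*(n - 2) = (7 + n)*(-2 + n) = (-2 + n)*(7 + n))
(164 + k(8))² = (164 + (-14 + 8² + 5*8))² = (164 + (-14 + 64 + 40))² = (164 + 90)² = 254² = 64516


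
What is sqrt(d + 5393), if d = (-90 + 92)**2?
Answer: sqrt(5397) ≈ 73.464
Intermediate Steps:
d = 4 (d = 2**2 = 4)
sqrt(d + 5393) = sqrt(4 + 5393) = sqrt(5397)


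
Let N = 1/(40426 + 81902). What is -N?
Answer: -1/122328 ≈ -8.1747e-6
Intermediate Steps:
N = 1/122328 ≈ 8.1747e-6
-N = -1*1/122328 = -1/122328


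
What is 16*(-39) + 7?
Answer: -617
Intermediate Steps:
16*(-39) + 7 = -624 + 7 = -617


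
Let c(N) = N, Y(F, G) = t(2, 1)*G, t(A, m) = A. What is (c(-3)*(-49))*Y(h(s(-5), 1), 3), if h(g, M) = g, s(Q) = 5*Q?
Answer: 882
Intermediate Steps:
Y(F, G) = 2*G
(c(-3)*(-49))*Y(h(s(-5), 1), 3) = (-3*(-49))*(2*3) = 147*6 = 882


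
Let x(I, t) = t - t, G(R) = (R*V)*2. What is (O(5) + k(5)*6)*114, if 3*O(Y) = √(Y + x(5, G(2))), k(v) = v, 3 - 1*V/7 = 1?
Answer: 3420 + 38*√5 ≈ 3505.0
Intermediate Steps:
V = 14 (V = 21 - 7*1 = 21 - 7 = 14)
G(R) = 28*R (G(R) = (R*14)*2 = (14*R)*2 = 28*R)
x(I, t) = 0
O(Y) = √Y/3 (O(Y) = √(Y + 0)/3 = √Y/3)
(O(5) + k(5)*6)*114 = (√5/3 + 5*6)*114 = (√5/3 + 30)*114 = (30 + √5/3)*114 = 3420 + 38*√5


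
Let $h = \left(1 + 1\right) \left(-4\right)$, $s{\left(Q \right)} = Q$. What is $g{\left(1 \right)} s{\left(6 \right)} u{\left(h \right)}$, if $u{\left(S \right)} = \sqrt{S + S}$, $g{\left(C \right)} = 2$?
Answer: $48 i \approx 48.0 i$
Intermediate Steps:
$h = -8$ ($h = 2 \left(-4\right) = -8$)
$u{\left(S \right)} = \sqrt{2} \sqrt{S}$ ($u{\left(S \right)} = \sqrt{2 S} = \sqrt{2} \sqrt{S}$)
$g{\left(1 \right)} s{\left(6 \right)} u{\left(h \right)} = 2 \cdot 6 \sqrt{2} \sqrt{-8} = 12 \sqrt{2} \cdot 2 i \sqrt{2} = 12 \cdot 4 i = 48 i$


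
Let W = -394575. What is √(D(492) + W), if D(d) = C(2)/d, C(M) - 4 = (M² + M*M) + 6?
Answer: I*√2653122054/82 ≈ 628.15*I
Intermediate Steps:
C(M) = 10 + 2*M² (C(M) = 4 + ((M² + M*M) + 6) = 4 + ((M² + M²) + 6) = 4 + (2*M² + 6) = 4 + (6 + 2*M²) = 10 + 2*M²)
D(d) = 18/d (D(d) = (10 + 2*2²)/d = (10 + 2*4)/d = (10 + 8)/d = 18/d)
√(D(492) + W) = √(18/492 - 394575) = √(18*(1/492) - 394575) = √(3/82 - 394575) = √(-32355147/82) = I*√2653122054/82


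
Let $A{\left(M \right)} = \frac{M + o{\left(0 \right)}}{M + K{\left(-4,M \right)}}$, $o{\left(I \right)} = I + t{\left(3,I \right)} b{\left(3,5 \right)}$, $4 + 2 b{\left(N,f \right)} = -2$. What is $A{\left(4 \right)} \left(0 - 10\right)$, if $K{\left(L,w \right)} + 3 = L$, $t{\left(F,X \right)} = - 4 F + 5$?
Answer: $\frac{250}{3} \approx 83.333$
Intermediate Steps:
$t{\left(F,X \right)} = 5 - 4 F$
$b{\left(N,f \right)} = -3$ ($b{\left(N,f \right)} = -2 + \frac{1}{2} \left(-2\right) = -2 - 1 = -3$)
$o{\left(I \right)} = 21 + I$ ($o{\left(I \right)} = I + \left(5 - 12\right) \left(-3\right) = I - -21 = I + 21 = 21 + I$)
$K{\left(L,w \right)} = -3 + L$
$A{\left(M \right)} = \frac{21 + M}{-7 + M}$ ($A{\left(M \right)} = \frac{M + \left(21 + 0\right)}{M - 7} = \frac{M + 21}{M - 7} = \frac{21 + M}{-7 + M}$)
$A{\left(4 \right)} \left(0 - 10\right) = \frac{21 + 4}{-7 + 4} \left(0 - 10\right) = \frac{1}{-3} \cdot 25 \left(-10\right) = \left(- \frac{1}{3}\right) 25 \left(-10\right) = \left(- \frac{25}{3}\right) \left(-10\right) = \frac{250}{3}$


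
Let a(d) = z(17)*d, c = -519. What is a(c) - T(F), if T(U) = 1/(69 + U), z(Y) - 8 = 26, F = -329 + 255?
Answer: -88229/5 ≈ -17646.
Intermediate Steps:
F = -74
z(Y) = 34 (z(Y) = 8 + 26 = 34)
a(d) = 34*d
a(c) - T(F) = 34*(-519) - 1/(69 - 74) = -17646 - 1/(-5) = -17646 - 1*(-1/5) = -17646 + 1/5 = -88229/5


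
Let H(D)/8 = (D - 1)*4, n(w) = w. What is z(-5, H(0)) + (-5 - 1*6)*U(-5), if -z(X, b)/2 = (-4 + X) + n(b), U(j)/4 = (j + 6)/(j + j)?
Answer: 432/5 ≈ 86.400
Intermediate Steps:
H(D) = -32 + 32*D (H(D) = 8*((D - 1)*4) = 8*((-1 + D)*4) = 8*(-4 + 4*D) = -32 + 32*D)
U(j) = 2*(6 + j)/j (U(j) = 4*((j + 6)/(j + j)) = 4*((6 + j)/((2*j))) = 4*((6 + j)*(1/(2*j))) = 4*((6 + j)/(2*j)) = 2*(6 + j)/j)
z(X, b) = 8 - 2*X - 2*b (z(X, b) = -2*((-4 + X) + b) = -2*(-4 + X + b) = 8 - 2*X - 2*b)
z(-5, H(0)) + (-5 - 1*6)*U(-5) = (8 - 2*(-5) - 2*(-32 + 32*0)) + (-5 - 1*6)*(2 + 12/(-5)) = (8 + 10 - 2*(-32 + 0)) + (-5 - 6)*(2 + 12*(-⅕)) = (8 + 10 - 2*(-32)) - 11*(2 - 12/5) = (8 + 10 + 64) - 11*(-⅖) = 82 + 22/5 = 432/5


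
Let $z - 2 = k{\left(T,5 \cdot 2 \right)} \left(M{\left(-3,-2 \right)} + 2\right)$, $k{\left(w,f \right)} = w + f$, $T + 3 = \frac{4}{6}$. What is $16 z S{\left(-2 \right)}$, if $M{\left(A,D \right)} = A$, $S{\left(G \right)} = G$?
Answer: $\frac{544}{3} \approx 181.33$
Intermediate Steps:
$T = - \frac{7}{3}$ ($T = -3 + \frac{4}{6} = -3 + 4 \cdot \frac{1}{6} = -3 + \frac{2}{3} = - \frac{7}{3} \approx -2.3333$)
$k{\left(w,f \right)} = f + w$
$z = - \frac{17}{3}$ ($z = 2 + \left(5 \cdot 2 - \frac{7}{3}\right) \left(-3 + 2\right) = 2 + \left(10 - \frac{7}{3}\right) \left(-1\right) = 2 + \frac{23}{3} \left(-1\right) = 2 - \frac{23}{3} = - \frac{17}{3} \approx -5.6667$)
$16 z S{\left(-2 \right)} = 16 \left(- \frac{17}{3}\right) \left(-2\right) = \left(- \frac{272}{3}\right) \left(-2\right) = \frac{544}{3}$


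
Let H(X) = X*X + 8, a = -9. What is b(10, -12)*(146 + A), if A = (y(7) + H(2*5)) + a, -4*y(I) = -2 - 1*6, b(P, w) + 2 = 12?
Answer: 2470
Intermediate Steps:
b(P, w) = 10 (b(P, w) = -2 + 12 = 10)
H(X) = 8 + X**2 (H(X) = X**2 + 8 = 8 + X**2)
y(I) = 2 (y(I) = -(-2 - 1*6)/4 = -(-2 - 6)/4 = -1/4*(-8) = 2)
A = 101 (A = (2 + (8 + (2*5)**2)) - 9 = (2 + (8 + 10**2)) - 9 = (2 + (8 + 100)) - 9 = (2 + 108) - 9 = 110 - 9 = 101)
b(10, -12)*(146 + A) = 10*(146 + 101) = 10*247 = 2470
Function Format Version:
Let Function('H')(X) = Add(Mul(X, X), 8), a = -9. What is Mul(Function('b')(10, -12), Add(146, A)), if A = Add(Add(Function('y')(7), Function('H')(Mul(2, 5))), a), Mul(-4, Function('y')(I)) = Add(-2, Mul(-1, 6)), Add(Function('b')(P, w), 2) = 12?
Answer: 2470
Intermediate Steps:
Function('b')(P, w) = 10 (Function('b')(P, w) = Add(-2, 12) = 10)
Function('H')(X) = Add(8, Pow(X, 2)) (Function('H')(X) = Add(Pow(X, 2), 8) = Add(8, Pow(X, 2)))
Function('y')(I) = 2 (Function('y')(I) = Mul(Rational(-1, 4), Add(-2, Mul(-1, 6))) = Mul(Rational(-1, 4), Add(-2, -6)) = Mul(Rational(-1, 4), -8) = 2)
A = 101 (A = Add(Add(2, Add(8, Pow(Mul(2, 5), 2))), -9) = Add(Add(2, Add(8, Pow(10, 2))), -9) = Add(Add(2, Add(8, 100)), -9) = Add(Add(2, 108), -9) = Add(110, -9) = 101)
Mul(Function('b')(10, -12), Add(146, A)) = Mul(10, Add(146, 101)) = Mul(10, 247) = 2470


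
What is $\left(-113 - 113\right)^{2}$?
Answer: $51076$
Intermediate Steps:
$\left(-113 - 113\right)^{2} = \left(-226\right)^{2} = 51076$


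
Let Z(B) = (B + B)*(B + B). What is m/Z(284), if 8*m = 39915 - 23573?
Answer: 8171/1290496 ≈ 0.0063317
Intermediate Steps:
Z(B) = 4*B² (Z(B) = (2*B)*(2*B) = 4*B²)
m = 8171/4 (m = (39915 - 23573)/8 = (⅛)*16342 = 8171/4 ≈ 2042.8)
m/Z(284) = 8171/(4*((4*284²))) = 8171/(4*((4*80656))) = (8171/4)/322624 = (8171/4)*(1/322624) = 8171/1290496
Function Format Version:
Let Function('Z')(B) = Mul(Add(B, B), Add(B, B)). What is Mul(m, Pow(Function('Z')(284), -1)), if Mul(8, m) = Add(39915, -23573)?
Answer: Rational(8171, 1290496) ≈ 0.0063317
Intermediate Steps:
Function('Z')(B) = Mul(4, Pow(B, 2)) (Function('Z')(B) = Mul(Mul(2, B), Mul(2, B)) = Mul(4, Pow(B, 2)))
m = Rational(8171, 4) (m = Mul(Rational(1, 8), Add(39915, -23573)) = Mul(Rational(1, 8), 16342) = Rational(8171, 4) ≈ 2042.8)
Mul(m, Pow(Function('Z')(284), -1)) = Mul(Rational(8171, 4), Pow(Mul(4, Pow(284, 2)), -1)) = Mul(Rational(8171, 4), Pow(Mul(4, 80656), -1)) = Mul(Rational(8171, 4), Pow(322624, -1)) = Mul(Rational(8171, 4), Rational(1, 322624)) = Rational(8171, 1290496)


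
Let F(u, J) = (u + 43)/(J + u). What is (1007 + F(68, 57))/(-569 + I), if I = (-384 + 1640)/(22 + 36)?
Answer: -3653594/1984125 ≈ -1.8414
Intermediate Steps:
I = 628/29 (I = 1256/58 = 1256*(1/58) = 628/29 ≈ 21.655)
F(u, J) = (43 + u)/(J + u)
(1007 + F(68, 57))/(-569 + I) = (1007 + (43 + 68)/(57 + 68))/(-569 + 628/29) = (1007 + 111/125)/(-15873/29) = (1007 + (1/125)*111)*(-29/15873) = (1007 + 111/125)*(-29/15873) = (125986/125)*(-29/15873) = -3653594/1984125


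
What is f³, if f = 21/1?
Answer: 9261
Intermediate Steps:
f = 21 (f = 21*1 = 21)
f³ = 21³ = 9261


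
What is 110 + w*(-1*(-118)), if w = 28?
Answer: 3414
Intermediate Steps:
110 + w*(-1*(-118)) = 110 + 28*(-1*(-118)) = 110 + 28*118 = 110 + 3304 = 3414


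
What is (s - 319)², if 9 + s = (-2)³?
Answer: 112896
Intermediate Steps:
s = -17 (s = -9 + (-2)³ = -9 - 8 = -17)
(s - 319)² = (-17 - 319)² = (-336)² = 112896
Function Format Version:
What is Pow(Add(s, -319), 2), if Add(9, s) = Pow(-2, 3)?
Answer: 112896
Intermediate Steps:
s = -17 (s = Add(-9, Pow(-2, 3)) = Add(-9, -8) = -17)
Pow(Add(s, -319), 2) = Pow(Add(-17, -319), 2) = Pow(-336, 2) = 112896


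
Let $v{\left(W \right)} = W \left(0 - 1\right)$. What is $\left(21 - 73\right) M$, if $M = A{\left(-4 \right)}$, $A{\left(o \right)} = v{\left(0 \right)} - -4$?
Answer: $-208$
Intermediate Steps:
$v{\left(W \right)} = - W$ ($v{\left(W \right)} = W \left(-1\right) = - W$)
$A{\left(o \right)} = 4$ ($A{\left(o \right)} = \left(-1\right) 0 - -4 = 0 + 4 = 4$)
$M = 4$
$\left(21 - 73\right) M = \left(21 - 73\right) 4 = \left(-52\right) 4 = -208$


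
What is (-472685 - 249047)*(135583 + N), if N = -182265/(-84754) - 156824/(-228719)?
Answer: -948468118307129848274/9692425063 ≈ -9.7857e+10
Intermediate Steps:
N = 54978929831/19384850126 (N = -182265*(-1/84754) - 156824*(-1/228719) = 182265/84754 + 156824/228719 = 54978929831/19384850126 ≈ 2.8362)
(-472685 - 249047)*(135583 + N) = (-472685 - 249047)*(135583 + 54978929831/19384850126) = -721732*2628311113563289/19384850126 = -948468118307129848274/9692425063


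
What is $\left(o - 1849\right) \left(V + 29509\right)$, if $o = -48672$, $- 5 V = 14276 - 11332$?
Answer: $- \frac{7305387121}{5} \approx -1.4611 \cdot 10^{9}$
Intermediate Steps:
$V = - \frac{2944}{5}$ ($V = - \frac{14276 - 11332}{5} = \left(- \frac{1}{5}\right) 2944 = - \frac{2944}{5} \approx -588.8$)
$\left(o - 1849\right) \left(V + 29509\right) = \left(-48672 - 1849\right) \left(- \frac{2944}{5} + 29509\right) = \left(-48672 - 1849\right) \frac{144601}{5} = \left(-50521\right) \frac{144601}{5} = - \frac{7305387121}{5}$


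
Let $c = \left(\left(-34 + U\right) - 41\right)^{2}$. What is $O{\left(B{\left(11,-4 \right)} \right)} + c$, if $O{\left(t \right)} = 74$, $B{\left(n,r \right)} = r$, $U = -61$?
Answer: $18570$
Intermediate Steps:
$c = 18496$ ($c = \left(\left(-34 - 61\right) - 41\right)^{2} = \left(-95 - 41\right)^{2} = \left(-136\right)^{2} = 18496$)
$O{\left(B{\left(11,-4 \right)} \right)} + c = 74 + 18496 = 18570$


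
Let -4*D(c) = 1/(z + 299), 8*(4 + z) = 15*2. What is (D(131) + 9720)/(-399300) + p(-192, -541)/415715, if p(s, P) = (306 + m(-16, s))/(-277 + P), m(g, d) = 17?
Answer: -395002712075363/16226177196124500 ≈ -0.024344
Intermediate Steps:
z = -1/4 (z = -4 + (15*2)/8 = -4 + (1/8)*30 = -4 + 15/4 = -1/4 ≈ -0.25000)
D(c) = -1/1195 (D(c) = -1/(4*(-1/4 + 299)) = -1/(4*1195/4) = -1/4*4/1195 = -1/1195)
p(s, P) = 323/(-277 + P) (p(s, P) = (306 + 17)/(-277 + P) = 323/(-277 + P))
(D(131) + 9720)/(-399300) + p(-192, -541)/415715 = (-1/1195 + 9720)/(-399300) + (323/(-277 - 541))/415715 = (11615399/1195)*(-1/399300) + (323/(-818))*(1/415715) = -11615399/477163500 + (323*(-1/818))*(1/415715) = -11615399/477163500 - 323/818*1/415715 = -11615399/477163500 - 323/340054870 = -395002712075363/16226177196124500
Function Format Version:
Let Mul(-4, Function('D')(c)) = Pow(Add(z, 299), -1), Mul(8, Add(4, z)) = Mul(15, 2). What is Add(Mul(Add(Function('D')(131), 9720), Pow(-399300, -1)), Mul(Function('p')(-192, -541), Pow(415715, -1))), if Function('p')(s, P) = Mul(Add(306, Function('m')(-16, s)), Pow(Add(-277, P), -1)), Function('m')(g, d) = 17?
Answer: Rational(-395002712075363, 16226177196124500) ≈ -0.024344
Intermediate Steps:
z = Rational(-1, 4) (z = Add(-4, Mul(Rational(1, 8), Mul(15, 2))) = Add(-4, Mul(Rational(1, 8), 30)) = Add(-4, Rational(15, 4)) = Rational(-1, 4) ≈ -0.25000)
Function('D')(c) = Rational(-1, 1195) (Function('D')(c) = Mul(Rational(-1, 4), Pow(Add(Rational(-1, 4), 299), -1)) = Mul(Rational(-1, 4), Pow(Rational(1195, 4), -1)) = Mul(Rational(-1, 4), Rational(4, 1195)) = Rational(-1, 1195))
Function('p')(s, P) = Mul(323, Pow(Add(-277, P), -1)) (Function('p')(s, P) = Mul(Add(306, 17), Pow(Add(-277, P), -1)) = Mul(323, Pow(Add(-277, P), -1)))
Add(Mul(Add(Function('D')(131), 9720), Pow(-399300, -1)), Mul(Function('p')(-192, -541), Pow(415715, -1))) = Add(Mul(Add(Rational(-1, 1195), 9720), Pow(-399300, -1)), Mul(Mul(323, Pow(Add(-277, -541), -1)), Pow(415715, -1))) = Add(Mul(Rational(11615399, 1195), Rational(-1, 399300)), Mul(Mul(323, Pow(-818, -1)), Rational(1, 415715))) = Add(Rational(-11615399, 477163500), Mul(Mul(323, Rational(-1, 818)), Rational(1, 415715))) = Add(Rational(-11615399, 477163500), Mul(Rational(-323, 818), Rational(1, 415715))) = Add(Rational(-11615399, 477163500), Rational(-323, 340054870)) = Rational(-395002712075363, 16226177196124500)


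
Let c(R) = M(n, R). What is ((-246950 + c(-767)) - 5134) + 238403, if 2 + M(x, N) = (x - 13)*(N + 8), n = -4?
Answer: -780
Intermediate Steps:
M(x, N) = -2 + (-13 + x)*(8 + N) (M(x, N) = -2 + (x - 13)*(N + 8) = -2 + (-13 + x)*(8 + N))
c(R) = -138 - 17*R (c(R) = -106 - 13*R + 8*(-4) + R*(-4) = -106 - 13*R - 32 - 4*R = -138 - 17*R)
((-246950 + c(-767)) - 5134) + 238403 = ((-246950 + (-138 - 17*(-767))) - 5134) + 238403 = ((-246950 + (-138 + 13039)) - 5134) + 238403 = ((-246950 + 12901) - 5134) + 238403 = (-234049 - 5134) + 238403 = -239183 + 238403 = -780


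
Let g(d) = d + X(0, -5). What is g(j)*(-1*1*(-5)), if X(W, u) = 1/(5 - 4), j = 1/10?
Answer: 11/2 ≈ 5.5000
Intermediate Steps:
j = ⅒ ≈ 0.10000
X(W, u) = 1 (X(W, u) = 1/1 = 1)
g(d) = 1 + d (g(d) = d + 1 = 1 + d)
g(j)*(-1*1*(-5)) = (1 + ⅒)*(-1*1*(-5)) = 11*(-1*(-5))/10 = (11/10)*5 = 11/2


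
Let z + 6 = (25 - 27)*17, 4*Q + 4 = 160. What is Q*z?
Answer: -1560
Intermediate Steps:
Q = 39 (Q = -1 + (¼)*160 = -1 + 40 = 39)
z = -40 (z = -6 + (25 - 27)*17 = -6 - 2*17 = -6 - 34 = -40)
Q*z = 39*(-40) = -1560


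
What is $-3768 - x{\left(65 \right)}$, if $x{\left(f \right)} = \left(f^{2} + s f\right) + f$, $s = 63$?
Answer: $-12153$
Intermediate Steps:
$x{\left(f \right)} = f^{2} + 64 f$ ($x{\left(f \right)} = \left(f^{2} + 63 f\right) + f = f^{2} + 64 f$)
$-3768 - x{\left(65 \right)} = -3768 - 65 \left(64 + 65\right) = -3768 - 65 \cdot 129 = -3768 - 8385 = -12153$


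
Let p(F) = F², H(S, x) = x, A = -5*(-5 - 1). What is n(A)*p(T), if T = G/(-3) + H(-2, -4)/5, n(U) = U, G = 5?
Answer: 2738/15 ≈ 182.53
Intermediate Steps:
A = 30 (A = -5*(-6) = 30)
T = -37/15 (T = 5/(-3) - 4/5 = 5*(-⅓) - 4*⅕ = -5/3 - ⅘ = -37/15 ≈ -2.4667)
n(A)*p(T) = 30*(-37/15)² = 30*(1369/225) = 2738/15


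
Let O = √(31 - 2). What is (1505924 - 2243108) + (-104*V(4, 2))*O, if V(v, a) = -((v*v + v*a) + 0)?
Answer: -737184 + 2496*√29 ≈ -7.2374e+5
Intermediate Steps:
O = √29 ≈ 5.3852
V(v, a) = -v² - a*v (V(v, a) = -((v² + a*v) + 0) = -(v² + a*v) = -v² - a*v)
(1505924 - 2243108) + (-104*V(4, 2))*O = (1505924 - 2243108) + (-(-104)*4*(2 + 4))*√29 = -737184 + (-(-104)*4*6)*√29 = -737184 + (-104*(-24))*√29 = -737184 + 2496*√29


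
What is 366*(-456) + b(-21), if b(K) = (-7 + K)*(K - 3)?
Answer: -166224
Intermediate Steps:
b(K) = (-7 + K)*(-3 + K)
366*(-456) + b(-21) = 366*(-456) + (21 + (-21)**2 - 10*(-21)) = -166896 + (21 + 441 + 210) = -166896 + 672 = -166224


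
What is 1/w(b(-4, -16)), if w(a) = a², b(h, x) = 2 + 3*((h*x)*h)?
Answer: 1/586756 ≈ 1.7043e-6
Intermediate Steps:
b(h, x) = 2 + 3*x*h² (b(h, x) = 2 + 3*(x*h²) = 2 + 3*x*h²)
1/w(b(-4, -16)) = 1/((2 + 3*(-16)*(-4)²)²) = 1/((2 + 3*(-16)*16)²) = 1/((2 - 768)²) = 1/((-766)²) = 1/586756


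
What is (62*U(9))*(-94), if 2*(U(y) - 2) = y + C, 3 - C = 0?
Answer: -46624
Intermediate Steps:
C = 3 (C = 3 - 1*0 = 3 + 0 = 3)
U(y) = 7/2 + y/2 (U(y) = 2 + (y + 3)/2 = 2 + (3 + y)/2 = 2 + (3/2 + y/2) = 7/2 + y/2)
(62*U(9))*(-94) = (62*(7/2 + (½)*9))*(-94) = (62*(7/2 + 9/2))*(-94) = (62*8)*(-94) = 496*(-94) = -46624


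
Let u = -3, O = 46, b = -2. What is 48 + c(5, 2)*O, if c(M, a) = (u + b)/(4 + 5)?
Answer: 202/9 ≈ 22.444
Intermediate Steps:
c(M, a) = -5/9 (c(M, a) = (-3 - 2)/(4 + 5) = -5/9)
48 + c(5, 2)*O = 48 - 5/9*46 = 48 - 230/9 = 202/9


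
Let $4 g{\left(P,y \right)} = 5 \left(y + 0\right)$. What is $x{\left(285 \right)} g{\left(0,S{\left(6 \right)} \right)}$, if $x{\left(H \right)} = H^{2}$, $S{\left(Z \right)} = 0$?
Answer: $0$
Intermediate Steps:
$g{\left(P,y \right)} = \frac{5 y}{4}$ ($g{\left(P,y \right)} = \frac{5 \left(y + 0\right)}{4} = \frac{5 y}{4}$)
$x{\left(285 \right)} g{\left(0,S{\left(6 \right)} \right)} = 285^{2} \cdot \frac{5}{4} \cdot 0 = 81225 \cdot 0 = 0$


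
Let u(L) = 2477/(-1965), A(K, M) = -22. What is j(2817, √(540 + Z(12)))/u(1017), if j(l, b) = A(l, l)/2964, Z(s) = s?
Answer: 7205/1223638 ≈ 0.0058882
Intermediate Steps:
u(L) = -2477/1965 (u(L) = 2477*(-1/1965) = -2477/1965)
j(l, b) = -11/1482 (j(l, b) = -22/2964 = -22*1/2964 = -11/1482)
j(2817, √(540 + Z(12)))/u(1017) = -11/(1482*(-2477/1965)) = -11/1482*(-1965/2477) = 7205/1223638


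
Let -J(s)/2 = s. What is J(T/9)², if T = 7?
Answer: 196/81 ≈ 2.4198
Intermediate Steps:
J(s) = -2*s
J(T/9)² = (-14/9)² = 196/81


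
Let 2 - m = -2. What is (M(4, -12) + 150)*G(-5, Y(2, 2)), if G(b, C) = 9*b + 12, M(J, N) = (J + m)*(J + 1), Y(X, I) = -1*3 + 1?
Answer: -6270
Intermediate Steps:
m = 4 (m = 2 - 1*(-2) = 2 + 2 = 4)
Y(X, I) = -2 (Y(X, I) = -3 + 1 = -2)
M(J, N) = (1 + J)*(4 + J) (M(J, N) = (J + 4)*(J + 1) = (4 + J)*(1 + J) = (1 + J)*(4 + J))
G(b, C) = 12 + 9*b
(M(4, -12) + 150)*G(-5, Y(2, 2)) = ((4 + 4**2 + 5*4) + 150)*(12 + 9*(-5)) = ((4 + 16 + 20) + 150)*(12 - 45) = (40 + 150)*(-33) = 190*(-33) = -6270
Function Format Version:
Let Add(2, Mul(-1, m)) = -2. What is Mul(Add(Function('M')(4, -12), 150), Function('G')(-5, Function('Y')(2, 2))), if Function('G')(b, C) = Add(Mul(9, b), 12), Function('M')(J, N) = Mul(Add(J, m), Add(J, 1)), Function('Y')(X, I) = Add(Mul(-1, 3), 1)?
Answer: -6270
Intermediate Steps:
m = 4 (m = Add(2, Mul(-1, -2)) = Add(2, 2) = 4)
Function('Y')(X, I) = -2 (Function('Y')(X, I) = Add(-3, 1) = -2)
Function('M')(J, N) = Mul(Add(1, J), Add(4, J)) (Function('M')(J, N) = Mul(Add(J, 4), Add(J, 1)) = Mul(Add(4, J), Add(1, J)) = Mul(Add(1, J), Add(4, J)))
Function('G')(b, C) = Add(12, Mul(9, b))
Mul(Add(Function('M')(4, -12), 150), Function('G')(-5, Function('Y')(2, 2))) = Mul(Add(Add(4, Pow(4, 2), Mul(5, 4)), 150), Add(12, Mul(9, -5))) = Mul(Add(Add(4, 16, 20), 150), Add(12, -45)) = Mul(Add(40, 150), -33) = Mul(190, -33) = -6270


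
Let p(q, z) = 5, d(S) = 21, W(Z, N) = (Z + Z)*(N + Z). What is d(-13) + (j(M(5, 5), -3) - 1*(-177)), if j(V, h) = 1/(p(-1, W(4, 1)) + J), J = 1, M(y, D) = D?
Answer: 1189/6 ≈ 198.17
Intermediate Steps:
W(Z, N) = 2*Z*(N + Z) (W(Z, N) = (2*Z)*(N + Z) = 2*Z*(N + Z))
j(V, h) = ⅙ (j(V, h) = 1/(5 + 1) = 1/6 = ⅙)
d(-13) + (j(M(5, 5), -3) - 1*(-177)) = 21 + (⅙ - 1*(-177)) = 21 + (⅙ + 177) = 21 + 1063/6 = 1189/6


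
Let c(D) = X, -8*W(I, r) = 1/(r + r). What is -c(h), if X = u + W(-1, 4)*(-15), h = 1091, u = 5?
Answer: -335/64 ≈ -5.2344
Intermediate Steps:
W(I, r) = -1/(16*r) (W(I, r) = -1/(8*(r + r)) = -1/(2*r)/8 = -1/(16*r))
X = 335/64 (X = 5 - 1/16/4*(-15) = 5 - 1/16*1/4*(-15) = 5 - 1/64*(-15) = 5 + 15/64 = 335/64 ≈ 5.2344)
c(D) = 335/64
-c(h) = -1*335/64 = -335/64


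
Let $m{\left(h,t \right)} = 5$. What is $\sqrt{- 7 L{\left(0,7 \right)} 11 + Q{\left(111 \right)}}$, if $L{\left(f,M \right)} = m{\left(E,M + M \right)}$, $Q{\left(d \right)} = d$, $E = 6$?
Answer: $i \sqrt{274} \approx 16.553 i$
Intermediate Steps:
$L{\left(f,M \right)} = 5$
$\sqrt{- 7 L{\left(0,7 \right)} 11 + Q{\left(111 \right)}} = \sqrt{\left(-7\right) 5 \cdot 11 + 111} = \sqrt{\left(-35\right) 11 + 111} = \sqrt{-385 + 111} = \sqrt{-274} = i \sqrt{274}$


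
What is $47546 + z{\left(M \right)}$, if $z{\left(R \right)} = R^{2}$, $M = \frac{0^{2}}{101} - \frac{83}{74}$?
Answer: $\frac{260368785}{5476} \approx 47547.0$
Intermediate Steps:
$M = - \frac{83}{74}$ ($M = 0 \cdot \frac{1}{101} - \frac{83}{74} = 0 - \frac{83}{74} = - \frac{83}{74} \approx -1.1216$)
$47546 + z{\left(M \right)} = 47546 + \left(- \frac{83}{74}\right)^{2} = 47546 + \frac{6889}{5476} = \frac{260368785}{5476}$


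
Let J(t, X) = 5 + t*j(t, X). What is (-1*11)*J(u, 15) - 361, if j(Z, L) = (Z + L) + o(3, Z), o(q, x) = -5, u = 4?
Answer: -1032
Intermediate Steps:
j(Z, L) = -5 + L + Z (j(Z, L) = (Z + L) - 5 = (L + Z) - 5 = -5 + L + Z)
J(t, X) = 5 + t*(-5 + X + t)
(-1*11)*J(u, 15) - 361 = (-1*11)*(5 + 4*(-5 + 15 + 4)) - 361 = -11*(5 + 4*14) - 361 = -11*(5 + 56) - 361 = -11*61 - 361 = -671 - 361 = -1032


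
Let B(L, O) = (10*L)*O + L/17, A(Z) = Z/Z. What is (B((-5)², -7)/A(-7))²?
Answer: 883575625/289 ≈ 3.0574e+6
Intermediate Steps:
A(Z) = 1
B(L, O) = L/17 + 10*L*O (B(L, O) = 10*L*O + L*(1/17) = 10*L*O + L/17 = L/17 + 10*L*O)
(B((-5)², -7)/A(-7))² = (((1/17)*(-5)²*(1 + 170*(-7)))/1)² = (((1/17)*25*(1 - 1190))*1)² = (((1/17)*25*(-1189))*1)² = (-29725/17*1)² = (-29725/17)² = 883575625/289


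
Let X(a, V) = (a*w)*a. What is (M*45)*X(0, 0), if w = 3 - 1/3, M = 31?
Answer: 0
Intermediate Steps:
w = 8/3 (w = 3 - 1*⅓ = 3 - ⅓ = 8/3 ≈ 2.6667)
X(a, V) = 8*a²/3 (X(a, V) = (a*(8/3))*a = (8*a/3)*a = 8*a²/3)
(M*45)*X(0, 0) = (31*45)*((8/3)*0²) = 1395*((8/3)*0) = 1395*0 = 0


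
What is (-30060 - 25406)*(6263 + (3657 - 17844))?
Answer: 439512584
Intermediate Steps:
(-30060 - 25406)*(6263 + (3657 - 17844)) = -55466*(6263 - 14187) = -55466*(-7924) = 439512584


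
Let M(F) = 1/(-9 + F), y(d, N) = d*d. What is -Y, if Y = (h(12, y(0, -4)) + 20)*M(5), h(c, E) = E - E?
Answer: 5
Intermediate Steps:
y(d, N) = d²
h(c, E) = 0
Y = -5 (Y = (0 + 20)/(-9 + 5) = 20/(-4) = 20*(-¼) = -5)
-Y = -1*(-5) = 5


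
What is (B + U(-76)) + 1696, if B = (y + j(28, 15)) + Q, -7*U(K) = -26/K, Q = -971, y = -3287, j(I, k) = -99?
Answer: -707839/266 ≈ -2661.0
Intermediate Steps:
U(K) = 26/(7*K) (U(K) = -(-26)/(7*K) = 26/(7*K))
B = -4357 (B = (-3287 - 99) - 971 = -3386 - 971 = -4357)
(B + U(-76)) + 1696 = (-4357 + (26/7)/(-76)) + 1696 = (-4357 + (26/7)*(-1/76)) + 1696 = (-4357 - 13/266) + 1696 = -1158975/266 + 1696 = -707839/266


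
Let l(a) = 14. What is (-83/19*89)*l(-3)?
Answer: -103418/19 ≈ -5443.1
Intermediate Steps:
(-83/19*89)*l(-3) = (-83/19*89)*14 = (-83*1/19*89)*14 = -83/19*89*14 = -7387/19*14 = -103418/19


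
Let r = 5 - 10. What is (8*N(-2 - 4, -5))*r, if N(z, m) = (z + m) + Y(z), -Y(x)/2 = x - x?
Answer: 440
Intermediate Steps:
Y(x) = 0 (Y(x) = -2*(x - x) = -2*0 = 0)
N(z, m) = m + z (N(z, m) = (z + m) + 0 = (m + z) + 0 = m + z)
r = -5
(8*N(-2 - 4, -5))*r = (8*(-5 + (-2 - 4)))*(-5) = (8*(-5 - 6))*(-5) = (8*(-11))*(-5) = -88*(-5) = 440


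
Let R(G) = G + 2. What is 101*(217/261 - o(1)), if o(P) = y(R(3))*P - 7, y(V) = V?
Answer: 74639/261 ≈ 285.97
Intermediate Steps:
R(G) = 2 + G
o(P) = -7 + 5*P (o(P) = (2 + 3)*P - 7 = 5*P - 7 = -7 + 5*P)
101*(217/261 - o(1)) = 101*(217/261 - (-7 + 5*1)) = 101*(217*(1/261) - (-7 + 5)) = 101*(217/261 - 1*(-2)) = 101*(217/261 + 2) = 101*(739/261) = 74639/261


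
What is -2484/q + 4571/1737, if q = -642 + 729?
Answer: -1305677/50373 ≈ -25.920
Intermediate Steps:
q = 87
-2484/q + 4571/1737 = -2484/87 + 4571/1737 = -2484*1/87 + 4571*(1/1737) = -828/29 + 4571/1737 = -1305677/50373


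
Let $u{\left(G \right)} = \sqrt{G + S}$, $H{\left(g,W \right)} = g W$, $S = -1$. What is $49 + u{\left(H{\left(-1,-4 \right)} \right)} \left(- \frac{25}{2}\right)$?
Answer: $49 - \frac{25 \sqrt{3}}{2} \approx 27.349$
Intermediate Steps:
$H{\left(g,W \right)} = W g$
$u{\left(G \right)} = \sqrt{-1 + G}$ ($u{\left(G \right)} = \sqrt{G - 1} = \sqrt{-1 + G}$)
$49 + u{\left(H{\left(-1,-4 \right)} \right)} \left(- \frac{25}{2}\right) = 49 + \sqrt{-1 - -4} \left(- \frac{25}{2}\right) = 49 + \sqrt{-1 + 4} \left(\left(-25\right) \frac{1}{2}\right) = 49 + \sqrt{3} \left(- \frac{25}{2}\right) = 49 - \frac{25 \sqrt{3}}{2}$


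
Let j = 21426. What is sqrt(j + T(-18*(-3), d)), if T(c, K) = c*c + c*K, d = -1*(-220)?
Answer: sqrt(36222) ≈ 190.32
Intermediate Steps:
d = 220
T(c, K) = c**2 + K*c
sqrt(j + T(-18*(-3), d)) = sqrt(21426 + (-18*(-3))*(220 - 18*(-3))) = sqrt(21426 + 54*(220 + 54)) = sqrt(21426 + 54*274) = sqrt(21426 + 14796) = sqrt(36222)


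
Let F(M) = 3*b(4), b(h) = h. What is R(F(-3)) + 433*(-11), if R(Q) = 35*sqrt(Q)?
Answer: -4763 + 70*sqrt(3) ≈ -4641.8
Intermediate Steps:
F(M) = 12 (F(M) = 3*4 = 12)
R(F(-3)) + 433*(-11) = 35*sqrt(12) + 433*(-11) = 35*(2*sqrt(3)) - 4763 = 70*sqrt(3) - 4763 = -4763 + 70*sqrt(3)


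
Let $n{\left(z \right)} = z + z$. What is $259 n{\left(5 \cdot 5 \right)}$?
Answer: $12950$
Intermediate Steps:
$n{\left(z \right)} = 2 z$
$259 n{\left(5 \cdot 5 \right)} = 259 \cdot 2 \cdot 5 \cdot 5 = 259 \cdot 2 \cdot 25 = 259 \cdot 50 = 12950$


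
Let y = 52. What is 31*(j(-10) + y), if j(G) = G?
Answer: 1302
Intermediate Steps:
31*(j(-10) + y) = 31*(-10 + 52) = 31*42 = 1302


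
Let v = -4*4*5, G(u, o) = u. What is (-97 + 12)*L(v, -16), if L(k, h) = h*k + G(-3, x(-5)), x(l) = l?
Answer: -108545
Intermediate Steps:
v = -80 (v = -16*5 = -80)
L(k, h) = -3 + h*k (L(k, h) = h*k - 3 = -3 + h*k)
(-97 + 12)*L(v, -16) = (-97 + 12)*(-3 - 16*(-80)) = -85*(-3 + 1280) = -85*1277 = -108545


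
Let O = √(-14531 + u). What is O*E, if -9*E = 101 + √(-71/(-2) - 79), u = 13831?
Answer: 5*√1218/9 - 1010*I*√7/9 ≈ 19.389 - 296.91*I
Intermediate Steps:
O = 10*I*√7 (O = √(-14531 + 13831) = √(-700) = 10*I*√7 ≈ 26.458*I)
E = -101/9 - I*√174/18 (E = -(101 + √(-71/(-2) - 79))/9 = -(101 + √(-71*(-½) - 79))/9 = -(101 + √(71/2 - 79))/9 = -(101 + √(-87/2))/9 = -(101 + I*√174/2)/9 = -101/9 - I*√174/18 ≈ -11.222 - 0.73283*I)
O*E = (10*I*√7)*(-101/9 - I*√174/18) = 10*I*√7*(-101/9 - I*√174/18)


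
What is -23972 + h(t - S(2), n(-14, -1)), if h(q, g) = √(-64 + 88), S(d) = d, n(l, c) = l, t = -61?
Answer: -23972 + 2*√6 ≈ -23967.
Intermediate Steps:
h(q, g) = 2*√6 (h(q, g) = √24 = 2*√6)
-23972 + h(t - S(2), n(-14, -1)) = -23972 + 2*√6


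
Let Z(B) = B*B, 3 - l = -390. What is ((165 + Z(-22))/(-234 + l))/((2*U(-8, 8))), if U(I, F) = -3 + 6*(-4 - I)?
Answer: 649/6678 ≈ 0.097185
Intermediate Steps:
l = 393 (l = 3 - 1*(-390) = 3 + 390 = 393)
Z(B) = B²
U(I, F) = -27 - 6*I (U(I, F) = -3 + (-24 - 6*I) = -27 - 6*I)
((165 + Z(-22))/(-234 + l))/((2*U(-8, 8))) = ((165 + (-22)²)/(-234 + 393))/((2*(-27 - 6*(-8)))) = ((165 + 484)/159)/((2*(-27 + 48))) = (649*(1/159))/((2*21)) = (649/159)/42 = (649/159)*(1/42) = 649/6678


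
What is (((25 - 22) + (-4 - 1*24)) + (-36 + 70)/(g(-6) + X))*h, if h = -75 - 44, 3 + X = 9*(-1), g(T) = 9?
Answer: 12971/3 ≈ 4323.7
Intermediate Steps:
X = -12 (X = -3 + 9*(-1) = -3 - 9 = -12)
h = -119
(((25 - 22) + (-4 - 1*24)) + (-36 + 70)/(g(-6) + X))*h = (((25 - 22) + (-4 - 1*24)) + (-36 + 70)/(9 - 12))*(-119) = ((3 + (-4 - 24)) + 34/(-3))*(-119) = ((3 - 28) + 34*(-⅓))*(-119) = (-25 - 34/3)*(-119) = -109/3*(-119) = 12971/3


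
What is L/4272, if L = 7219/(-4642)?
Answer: -7219/19830624 ≈ -0.00036403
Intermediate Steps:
L = -7219/4642 (L = 7219*(-1/4642) = -7219/4642 ≈ -1.5551)
L/4272 = -7219/4642/4272 = -7219/4642*1/4272 = -7219/19830624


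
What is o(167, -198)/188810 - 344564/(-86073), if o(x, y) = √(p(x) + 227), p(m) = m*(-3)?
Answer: 344564/86073 + I*√274/188810 ≈ 4.0032 + 8.767e-5*I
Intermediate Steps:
p(m) = -3*m
o(x, y) = √(227 - 3*x) (o(x, y) = √(-3*x + 227) = √(227 - 3*x))
o(167, -198)/188810 - 344564/(-86073) = √(227 - 3*167)/188810 - 344564/(-86073) = √(227 - 501)*(1/188810) - 344564*(-1/86073) = √(-274)*(1/188810) + 344564/86073 = (I*√274)*(1/188810) + 344564/86073 = I*√274/188810 + 344564/86073 = 344564/86073 + I*√274/188810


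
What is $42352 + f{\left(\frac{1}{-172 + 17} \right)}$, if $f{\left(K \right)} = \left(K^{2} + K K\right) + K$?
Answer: $\frac{1017506647}{24025} \approx 42352.0$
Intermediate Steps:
$f{\left(K \right)} = K + 2 K^{2}$ ($f{\left(K \right)} = \left(K^{2} + K^{2}\right) + K = 2 K^{2} + K = K + 2 K^{2}$)
$42352 + f{\left(\frac{1}{-172 + 17} \right)} = 42352 + \frac{1 + \frac{2}{-172 + 17}}{-172 + 17} = 42352 + \frac{1 + \frac{2}{-155}}{-155} = 42352 - \frac{1 + 2 \left(- \frac{1}{155}\right)}{155} = 42352 - \frac{1 - \frac{2}{155}}{155} = 42352 - \frac{153}{24025} = \frac{1017506647}{24025}$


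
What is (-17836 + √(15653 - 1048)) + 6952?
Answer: -10884 + √14605 ≈ -10763.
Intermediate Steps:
(-17836 + √(15653 - 1048)) + 6952 = (-17836 + √14605) + 6952 = -10884 + √14605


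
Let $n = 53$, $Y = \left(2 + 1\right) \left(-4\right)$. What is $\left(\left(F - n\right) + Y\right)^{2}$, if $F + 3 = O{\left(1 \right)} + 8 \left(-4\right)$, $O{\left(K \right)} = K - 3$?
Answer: $10404$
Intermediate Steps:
$O{\left(K \right)} = -3 + K$ ($O{\left(K \right)} = K - 3 = -3 + K$)
$Y = -12$ ($Y = 3 \left(-4\right) = -12$)
$F = -37$ ($F = -3 + \left(\left(-3 + 1\right) + 8 \left(-4\right)\right) = -3 - 34 = -37$)
$\left(\left(F - n\right) + Y\right)^{2} = \left(\left(-37 - 53\right) - 12\right)^{2} = \left(-90 - 12\right)^{2} = \left(-102\right)^{2} = 10404$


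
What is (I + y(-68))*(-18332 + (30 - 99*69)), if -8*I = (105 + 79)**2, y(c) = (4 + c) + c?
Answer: 109680412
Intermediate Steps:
y(c) = 4 + 2*c
I = -4232 (I = -(105 + 79)**2/8 = -1/8*184**2 = -1/8*33856 = -4232)
(I + y(-68))*(-18332 + (30 - 99*69)) = (-4232 + (4 + 2*(-68)))*(-18332 + (30 - 99*69)) = (-4232 + (4 - 136))*(-18332 + (30 - 6831)) = (-4232 - 132)*(-18332 - 6801) = -4364*(-25133) = 109680412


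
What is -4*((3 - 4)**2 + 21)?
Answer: -88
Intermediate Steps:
-4*((3 - 4)**2 + 21) = -4*((-1)**2 + 21) = -4*(1 + 21) = -4*22 = -88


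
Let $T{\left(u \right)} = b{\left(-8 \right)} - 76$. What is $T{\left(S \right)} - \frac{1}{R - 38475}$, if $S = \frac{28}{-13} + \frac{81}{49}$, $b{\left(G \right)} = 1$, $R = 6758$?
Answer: $- \frac{2378774}{31717} \approx -75.0$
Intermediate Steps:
$S = - \frac{319}{637}$ ($S = 28 \left(- \frac{1}{13}\right) + 81 \cdot \frac{1}{49} = - \frac{28}{13} + \frac{81}{49} = - \frac{319}{637} \approx -0.50078$)
$T{\left(u \right)} = -75$ ($T{\left(u \right)} = 1 - 76 = -75$)
$T{\left(S \right)} - \frac{1}{R - 38475} = -75 - \frac{1}{6758 - 38475} = -75 - \frac{1}{-31717} = -75 - - \frac{1}{31717} = -75 + \frac{1}{31717} = - \frac{2378774}{31717}$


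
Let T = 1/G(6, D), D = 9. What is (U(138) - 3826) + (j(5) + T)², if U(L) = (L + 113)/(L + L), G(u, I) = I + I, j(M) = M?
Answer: -7078528/1863 ≈ -3799.5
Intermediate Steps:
G(u, I) = 2*I
U(L) = (113 + L)/(2*L) (U(L) = (113 + L)/((2*L)) = (113 + L)*(1/(2*L)) = (113 + L)/(2*L))
T = 1/18 (T = 1/(2*9) = 1/18 ≈ 0.055556)
(U(138) - 3826) + (j(5) + T)² = ((½)*(113 + 138)/138 - 3826) + (5 + 1/18)² = ((½)*(1/138)*251 - 3826) + (91/18)² = (251/276 - 3826) + 8281/324 = -1055725/276 + 8281/324 = -7078528/1863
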